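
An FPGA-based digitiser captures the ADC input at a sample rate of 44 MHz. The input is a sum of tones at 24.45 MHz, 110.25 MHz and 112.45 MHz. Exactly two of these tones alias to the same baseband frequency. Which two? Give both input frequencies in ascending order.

24.45 MHz, 112.45 MHz

fs/2 = 22 MHz.
24.45 MHz > fs/2 = 22 MHz, folds to fs − 24.45 MHz = 19.55 MHz.
110.25 MHz mod fs = 22.25 MHz.
22.25 MHz > fs/2 = 22 MHz, folds to fs − 22.25 MHz = 21.75 MHz.
112.45 MHz mod fs = 24.45 MHz.
24.45 MHz > fs/2 = 22 MHz, folds to fs − 24.45 MHz = 19.55 MHz.
24.45 MHz and 112.45 MHz both map to 19.55 MHz.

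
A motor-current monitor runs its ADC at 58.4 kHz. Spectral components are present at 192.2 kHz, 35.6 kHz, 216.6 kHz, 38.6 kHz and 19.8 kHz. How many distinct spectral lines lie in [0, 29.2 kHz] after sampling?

3

fs/2 = 29.2 kHz.
192.2 kHz mod fs = 17 kHz.
17 kHz ≤ fs/2 = 29.2 kHz, appears at 17 kHz.
35.6 kHz > fs/2 = 29.2 kHz, folds to fs − 35.6 kHz = 22.8 kHz.
216.6 kHz mod fs = 41.4 kHz.
41.4 kHz > fs/2 = 29.2 kHz, folds to fs − 41.4 kHz = 17 kHz.
38.6 kHz > fs/2 = 29.2 kHz, folds to fs − 38.6 kHz = 19.8 kHz.
19.8 kHz ≤ fs/2 = 29.2 kHz, passes unchanged.
Distinct values: {17 kHz, 19.8 kHz, 22.8 kHz} → 3.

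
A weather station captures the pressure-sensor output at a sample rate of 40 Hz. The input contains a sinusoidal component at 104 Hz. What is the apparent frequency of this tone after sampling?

16 Hz

104 Hz mod fs = 24 Hz.
24 Hz > fs/2 = 20 Hz, folds to fs − 24 Hz = 16 Hz.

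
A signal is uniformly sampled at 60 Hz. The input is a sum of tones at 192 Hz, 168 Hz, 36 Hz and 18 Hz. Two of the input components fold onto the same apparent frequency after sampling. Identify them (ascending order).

fs/2 = 30 Hz.
192 Hz mod fs = 12 Hz.
12 Hz ≤ fs/2 = 30 Hz, appears at 12 Hz.
168 Hz mod fs = 48 Hz.
48 Hz > fs/2 = 30 Hz, folds to fs − 48 Hz = 12 Hz.
36 Hz > fs/2 = 30 Hz, folds to fs − 36 Hz = 24 Hz.
18 Hz ≤ fs/2 = 30 Hz, passes unchanged.
168 Hz and 192 Hz both map to 12 Hz.

168 Hz, 192 Hz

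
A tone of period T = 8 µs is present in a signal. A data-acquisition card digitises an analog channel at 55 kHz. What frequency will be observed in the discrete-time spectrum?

T = 8 µs → f = 1/T = 125 kHz.
125 kHz mod fs = 15 kHz.
15 kHz ≤ fs/2 = 27.5 kHz, appears at 15 kHz.

15 kHz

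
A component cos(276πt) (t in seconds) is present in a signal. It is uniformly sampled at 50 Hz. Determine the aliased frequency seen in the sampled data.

12 Hz

ω = 276π rad/s → f = ω/(2π) = 138 Hz.
138 Hz mod fs = 38 Hz.
38 Hz > fs/2 = 25 Hz, folds to fs − 38 Hz = 12 Hz.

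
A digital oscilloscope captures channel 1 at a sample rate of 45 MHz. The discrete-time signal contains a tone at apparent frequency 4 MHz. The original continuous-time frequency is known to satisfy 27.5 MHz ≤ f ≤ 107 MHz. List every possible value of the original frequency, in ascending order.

41 MHz, 49 MHz, 86 MHz, 94 MHz

Frequencies that alias to 4 MHz are k·fs ± 4 MHz for integer k ≥ 0.
k=0: 4 MHz.
k=1: 41 MHz, 49 MHz.
k=2: 86 MHz, 94 MHz.
k=3: 131 MHz, 139 MHz.
Within [27.5 MHz, 107 MHz]: 41 MHz, 49 MHz, 86 MHz, 94 MHz.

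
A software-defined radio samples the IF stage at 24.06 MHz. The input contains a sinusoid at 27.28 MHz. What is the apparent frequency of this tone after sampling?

27.28 MHz mod fs = 3.22 MHz.
3.22 MHz ≤ fs/2 = 12.03 MHz, appears at 3.22 MHz.

3.22 MHz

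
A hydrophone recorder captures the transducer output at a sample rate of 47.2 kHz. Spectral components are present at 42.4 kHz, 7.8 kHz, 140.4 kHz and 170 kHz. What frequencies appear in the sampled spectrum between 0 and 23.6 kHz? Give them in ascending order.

fs/2 = 23.6 kHz.
42.4 kHz > fs/2 = 23.6 kHz, folds to fs − 42.4 kHz = 4.8 kHz.
7.8 kHz ≤ fs/2 = 23.6 kHz, passes unchanged.
140.4 kHz mod fs = 46 kHz.
46 kHz > fs/2 = 23.6 kHz, folds to fs − 46 kHz = 1.2 kHz.
170 kHz mod fs = 28.4 kHz.
28.4 kHz > fs/2 = 23.6 kHz, folds to fs − 28.4 kHz = 18.8 kHz.
Distinct values: {1.2 kHz, 4.8 kHz, 7.8 kHz, 18.8 kHz}.

1.2 kHz, 4.8 kHz, 7.8 kHz, 18.8 kHz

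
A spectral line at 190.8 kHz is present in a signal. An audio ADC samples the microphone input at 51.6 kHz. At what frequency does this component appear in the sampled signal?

15.6 kHz

190.8 kHz mod fs = 36 kHz.
36 kHz > fs/2 = 25.8 kHz, folds to fs − 36 kHz = 15.6 kHz.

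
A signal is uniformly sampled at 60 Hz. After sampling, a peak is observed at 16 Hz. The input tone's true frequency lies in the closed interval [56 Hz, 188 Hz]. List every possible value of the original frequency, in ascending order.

76 Hz, 104 Hz, 136 Hz, 164 Hz

Frequencies that alias to 16 Hz are k·fs ± 16 Hz for integer k ≥ 0.
k=0: 16 Hz.
k=1: 44 Hz, 76 Hz.
k=2: 104 Hz, 136 Hz.
k=3: 164 Hz, 196 Hz.
k=4: 224 Hz, 256 Hz.
Within [56 Hz, 188 Hz]: 76 Hz, 104 Hz, 136 Hz, 164 Hz.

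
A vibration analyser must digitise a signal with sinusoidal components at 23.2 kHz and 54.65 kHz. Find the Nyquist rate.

Highest-frequency component: 54.65 kHz.
Nyquist rate = 2 × 54.65 kHz = 109.3 kHz.

109.3 kHz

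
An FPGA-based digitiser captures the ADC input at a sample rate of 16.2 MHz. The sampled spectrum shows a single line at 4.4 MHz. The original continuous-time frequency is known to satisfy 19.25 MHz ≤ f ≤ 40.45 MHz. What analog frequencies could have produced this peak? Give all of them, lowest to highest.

20.6 MHz, 28 MHz, 36.8 MHz

Frequencies that alias to 4.4 MHz are k·fs ± 4.4 MHz for integer k ≥ 0.
k=0: 4.4 MHz.
k=1: 11.8 MHz, 20.6 MHz.
k=2: 28 MHz, 36.8 MHz.
k=3: 44.2 MHz, 53 MHz.
Within [19.25 MHz, 40.45 MHz]: 20.6 MHz, 28 MHz, 36.8 MHz.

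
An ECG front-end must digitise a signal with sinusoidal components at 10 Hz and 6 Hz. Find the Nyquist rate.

Highest-frequency component: 10 Hz.
Nyquist rate = 2 × 10 Hz = 20 Hz.

20 Hz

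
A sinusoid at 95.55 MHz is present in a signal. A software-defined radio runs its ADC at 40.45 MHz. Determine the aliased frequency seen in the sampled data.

14.65 MHz

95.55 MHz mod fs = 14.65 MHz.
14.65 MHz ≤ fs/2 = 20.225 MHz, appears at 14.65 MHz.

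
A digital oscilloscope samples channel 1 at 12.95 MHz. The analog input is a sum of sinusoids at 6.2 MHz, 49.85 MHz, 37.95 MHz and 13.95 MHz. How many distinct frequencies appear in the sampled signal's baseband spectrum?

4

fs/2 = 6.475 MHz.
6.2 MHz ≤ fs/2 = 6.475 MHz, passes unchanged.
49.85 MHz mod fs = 11 MHz.
11 MHz > fs/2 = 6.475 MHz, folds to fs − 11 MHz = 1.95 MHz.
37.95 MHz mod fs = 12.05 MHz.
12.05 MHz > fs/2 = 6.475 MHz, folds to fs − 12.05 MHz = 0.9 MHz.
13.95 MHz mod fs = 1 MHz.
1 MHz ≤ fs/2 = 6.475 MHz, appears at 1 MHz.
Distinct values: {0.9 MHz, 1 MHz, 1.95 MHz, 6.2 MHz} → 4.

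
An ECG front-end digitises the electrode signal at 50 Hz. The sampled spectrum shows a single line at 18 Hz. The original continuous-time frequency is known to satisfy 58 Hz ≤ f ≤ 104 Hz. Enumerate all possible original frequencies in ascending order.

Frequencies that alias to 18 Hz are k·fs ± 18 Hz for integer k ≥ 0.
k=0: 18 Hz.
k=1: 32 Hz, 68 Hz.
k=2: 82 Hz, 118 Hz.
k=3: 132 Hz, 168 Hz.
Within [58 Hz, 104 Hz]: 68 Hz, 82 Hz.

68 Hz, 82 Hz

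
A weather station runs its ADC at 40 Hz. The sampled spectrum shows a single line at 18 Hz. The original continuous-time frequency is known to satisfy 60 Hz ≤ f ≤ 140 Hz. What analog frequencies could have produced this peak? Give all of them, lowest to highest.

62 Hz, 98 Hz, 102 Hz, 138 Hz

Frequencies that alias to 18 Hz are k·fs ± 18 Hz for integer k ≥ 0.
k=0: 18 Hz.
k=1: 22 Hz, 58 Hz.
k=2: 62 Hz, 98 Hz.
k=3: 102 Hz, 138 Hz.
k=4: 142 Hz, 178 Hz.
Within [60 Hz, 140 Hz]: 62 Hz, 98 Hz, 102 Hz, 138 Hz.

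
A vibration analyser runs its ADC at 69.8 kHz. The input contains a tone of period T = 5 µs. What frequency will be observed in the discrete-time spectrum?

T = 5 µs → f = 1/T = 200 kHz.
200 kHz mod fs = 60.4 kHz.
60.4 kHz > fs/2 = 34.9 kHz, folds to fs − 60.4 kHz = 9.4 kHz.

9.4 kHz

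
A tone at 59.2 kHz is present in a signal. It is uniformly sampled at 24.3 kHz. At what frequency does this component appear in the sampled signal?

59.2 kHz mod fs = 10.6 kHz.
10.6 kHz ≤ fs/2 = 12.15 kHz, appears at 10.6 kHz.

10.6 kHz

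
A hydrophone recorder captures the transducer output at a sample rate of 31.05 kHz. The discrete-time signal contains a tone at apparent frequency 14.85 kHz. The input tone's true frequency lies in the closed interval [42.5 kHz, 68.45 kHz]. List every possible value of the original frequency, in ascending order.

Frequencies that alias to 14.85 kHz are k·fs ± 14.85 kHz for integer k ≥ 0.
k=0: 14.85 kHz.
k=1: 16.2 kHz, 45.9 kHz.
k=2: 47.25 kHz, 76.95 kHz.
k=3: 78.3 kHz, 108 kHz.
Within [42.5 kHz, 68.45 kHz]: 45.9 kHz, 47.25 kHz.

45.9 kHz, 47.25 kHz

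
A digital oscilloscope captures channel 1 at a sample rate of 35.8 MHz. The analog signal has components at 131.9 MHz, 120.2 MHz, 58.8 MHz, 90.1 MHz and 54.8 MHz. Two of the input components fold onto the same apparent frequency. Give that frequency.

12.8 MHz

fs/2 = 17.9 MHz.
131.9 MHz mod fs = 24.5 MHz.
24.5 MHz > fs/2 = 17.9 MHz, folds to fs − 24.5 MHz = 11.3 MHz.
120.2 MHz mod fs = 12.8 MHz.
12.8 MHz ≤ fs/2 = 17.9 MHz, appears at 12.8 MHz.
58.8 MHz mod fs = 23 MHz.
23 MHz > fs/2 = 17.9 MHz, folds to fs − 23 MHz = 12.8 MHz.
90.1 MHz mod fs = 18.5 MHz.
18.5 MHz > fs/2 = 17.9 MHz, folds to fs − 18.5 MHz = 17.3 MHz.
54.8 MHz mod fs = 19 MHz.
19 MHz > fs/2 = 17.9 MHz, folds to fs − 19 MHz = 16.8 MHz.
58.8 MHz and 120.2 MHz both map to 12.8 MHz.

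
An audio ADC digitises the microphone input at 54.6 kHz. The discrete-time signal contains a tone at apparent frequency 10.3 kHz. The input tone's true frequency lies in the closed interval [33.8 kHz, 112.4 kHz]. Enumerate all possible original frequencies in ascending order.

Frequencies that alias to 10.3 kHz are k·fs ± 10.3 kHz for integer k ≥ 0.
k=0: 10.3 kHz.
k=1: 44.3 kHz, 64.9 kHz.
k=2: 98.9 kHz, 119.5 kHz.
k=3: 153.5 kHz, 174.1 kHz.
Within [33.8 kHz, 112.4 kHz]: 44.3 kHz, 64.9 kHz, 98.9 kHz.

44.3 kHz, 64.9 kHz, 98.9 kHz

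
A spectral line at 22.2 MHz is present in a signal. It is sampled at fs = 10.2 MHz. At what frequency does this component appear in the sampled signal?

22.2 MHz mod fs = 1.8 MHz.
1.8 MHz ≤ fs/2 = 5.1 MHz, appears at 1.8 MHz.

1.8 MHz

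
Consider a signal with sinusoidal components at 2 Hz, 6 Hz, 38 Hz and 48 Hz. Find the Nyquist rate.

96 Hz

Highest-frequency component: 48 Hz.
Nyquist rate = 2 × 48 Hz = 96 Hz.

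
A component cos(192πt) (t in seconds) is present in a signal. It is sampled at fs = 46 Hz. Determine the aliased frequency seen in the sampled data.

4 Hz

ω = 192π rad/s → f = ω/(2π) = 96 Hz.
96 Hz mod fs = 4 Hz.
4 Hz ≤ fs/2 = 23 Hz, appears at 4 Hz.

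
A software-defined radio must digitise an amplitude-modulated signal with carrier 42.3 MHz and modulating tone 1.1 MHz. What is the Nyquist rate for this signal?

86.8 MHz

AM sidebands sit at fc ± fm = 41.2 MHz and 43.4 MHz.
Highest-frequency component: 43.4 MHz.
Nyquist rate = 2 × 43.4 MHz = 86.8 MHz.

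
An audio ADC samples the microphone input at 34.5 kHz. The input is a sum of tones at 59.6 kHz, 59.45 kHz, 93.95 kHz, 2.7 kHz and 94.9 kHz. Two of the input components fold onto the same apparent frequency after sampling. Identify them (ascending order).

59.45 kHz, 93.95 kHz

fs/2 = 17.25 kHz.
59.6 kHz mod fs = 25.1 kHz.
25.1 kHz > fs/2 = 17.25 kHz, folds to fs − 25.1 kHz = 9.4 kHz.
59.45 kHz mod fs = 24.95 kHz.
24.95 kHz > fs/2 = 17.25 kHz, folds to fs − 24.95 kHz = 9.55 kHz.
93.95 kHz mod fs = 24.95 kHz.
24.95 kHz > fs/2 = 17.25 kHz, folds to fs − 24.95 kHz = 9.55 kHz.
2.7 kHz ≤ fs/2 = 17.25 kHz, passes unchanged.
94.9 kHz mod fs = 25.9 kHz.
25.9 kHz > fs/2 = 17.25 kHz, folds to fs − 25.9 kHz = 8.6 kHz.
59.45 kHz and 93.95 kHz both map to 9.55 kHz.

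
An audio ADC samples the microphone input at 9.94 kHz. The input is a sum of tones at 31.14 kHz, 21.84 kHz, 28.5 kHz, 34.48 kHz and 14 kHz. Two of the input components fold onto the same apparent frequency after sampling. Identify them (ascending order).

fs/2 = 4.97 kHz.
31.14 kHz mod fs = 1.32 kHz.
1.32 kHz ≤ fs/2 = 4.97 kHz, appears at 1.32 kHz.
21.84 kHz mod fs = 1.96 kHz.
1.96 kHz ≤ fs/2 = 4.97 kHz, appears at 1.96 kHz.
28.5 kHz mod fs = 8.62 kHz.
8.62 kHz > fs/2 = 4.97 kHz, folds to fs − 8.62 kHz = 1.32 kHz.
34.48 kHz mod fs = 4.66 kHz.
4.66 kHz ≤ fs/2 = 4.97 kHz, appears at 4.66 kHz.
14 kHz mod fs = 4.06 kHz.
4.06 kHz ≤ fs/2 = 4.97 kHz, appears at 4.06 kHz.
28.5 kHz and 31.14 kHz both map to 1.32 kHz.

28.5 kHz, 31.14 kHz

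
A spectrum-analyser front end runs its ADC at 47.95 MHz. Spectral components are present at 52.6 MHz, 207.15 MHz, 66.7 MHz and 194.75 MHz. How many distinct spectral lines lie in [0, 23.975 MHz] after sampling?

4

fs/2 = 23.975 MHz.
52.6 MHz mod fs = 4.65 MHz.
4.65 MHz ≤ fs/2 = 23.975 MHz, appears at 4.65 MHz.
207.15 MHz mod fs = 15.35 MHz.
15.35 MHz ≤ fs/2 = 23.975 MHz, appears at 15.35 MHz.
66.7 MHz mod fs = 18.75 MHz.
18.75 MHz ≤ fs/2 = 23.975 MHz, appears at 18.75 MHz.
194.75 MHz mod fs = 2.95 MHz.
2.95 MHz ≤ fs/2 = 23.975 MHz, appears at 2.95 MHz.
Distinct values: {2.95 MHz, 4.65 MHz, 15.35 MHz, 18.75 MHz} → 4.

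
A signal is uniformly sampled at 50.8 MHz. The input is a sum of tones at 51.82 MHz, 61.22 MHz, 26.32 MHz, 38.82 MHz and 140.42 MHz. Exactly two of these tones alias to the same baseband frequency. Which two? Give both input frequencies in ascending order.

fs/2 = 25.4 MHz.
51.82 MHz mod fs = 1.02 MHz.
1.02 MHz ≤ fs/2 = 25.4 MHz, appears at 1.02 MHz.
61.22 MHz mod fs = 10.42 MHz.
10.42 MHz ≤ fs/2 = 25.4 MHz, appears at 10.42 MHz.
26.32 MHz > fs/2 = 25.4 MHz, folds to fs − 26.32 MHz = 24.48 MHz.
38.82 MHz > fs/2 = 25.4 MHz, folds to fs − 38.82 MHz = 11.98 MHz.
140.42 MHz mod fs = 38.82 MHz.
38.82 MHz > fs/2 = 25.4 MHz, folds to fs − 38.82 MHz = 11.98 MHz.
38.82 MHz and 140.42 MHz both map to 11.98 MHz.

38.82 MHz, 140.42 MHz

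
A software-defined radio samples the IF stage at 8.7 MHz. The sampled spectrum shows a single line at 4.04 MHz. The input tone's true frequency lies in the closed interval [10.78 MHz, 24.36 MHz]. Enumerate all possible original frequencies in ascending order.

Frequencies that alias to 4.04 MHz are k·fs ± 4.04 MHz for integer k ≥ 0.
k=0: 4.04 MHz.
k=1: 4.66 MHz, 12.74 MHz.
k=2: 13.36 MHz, 21.44 MHz.
k=3: 22.06 MHz, 30.14 MHz.
k=4: 30.76 MHz, 38.84 MHz.
Within [10.78 MHz, 24.36 MHz]: 12.74 MHz, 13.36 MHz, 21.44 MHz, 22.06 MHz.

12.74 MHz, 13.36 MHz, 21.44 MHz, 22.06 MHz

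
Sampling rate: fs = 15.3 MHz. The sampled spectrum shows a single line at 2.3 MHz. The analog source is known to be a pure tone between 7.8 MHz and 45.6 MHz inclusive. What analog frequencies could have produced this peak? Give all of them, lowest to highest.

13 MHz, 17.6 MHz, 28.3 MHz, 32.9 MHz, 43.6 MHz

Frequencies that alias to 2.3 MHz are k·fs ± 2.3 MHz for integer k ≥ 0.
k=0: 2.3 MHz.
k=1: 13 MHz, 17.6 MHz.
k=2: 28.3 MHz, 32.9 MHz.
k=3: 43.6 MHz, 48.2 MHz.
k=4: 58.9 MHz, 63.5 MHz.
Within [7.8 MHz, 45.6 MHz]: 13 MHz, 17.6 MHz, 28.3 MHz, 32.9 MHz, 43.6 MHz.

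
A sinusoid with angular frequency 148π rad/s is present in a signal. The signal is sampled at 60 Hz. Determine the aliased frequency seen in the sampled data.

ω = 148π rad/s → f = ω/(2π) = 74 Hz.
74 Hz mod fs = 14 Hz.
14 Hz ≤ fs/2 = 30 Hz, appears at 14 Hz.

14 Hz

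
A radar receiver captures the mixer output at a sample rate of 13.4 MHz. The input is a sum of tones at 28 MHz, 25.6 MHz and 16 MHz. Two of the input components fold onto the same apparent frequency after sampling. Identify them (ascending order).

25.6 MHz, 28 MHz

fs/2 = 6.7 MHz.
28 MHz mod fs = 1.2 MHz.
1.2 MHz ≤ fs/2 = 6.7 MHz, appears at 1.2 MHz.
25.6 MHz mod fs = 12.2 MHz.
12.2 MHz > fs/2 = 6.7 MHz, folds to fs − 12.2 MHz = 1.2 MHz.
16 MHz mod fs = 2.6 MHz.
2.6 MHz ≤ fs/2 = 6.7 MHz, appears at 2.6 MHz.
25.6 MHz and 28 MHz both map to 1.2 MHz.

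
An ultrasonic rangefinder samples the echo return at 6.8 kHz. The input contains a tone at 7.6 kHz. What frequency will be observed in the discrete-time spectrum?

7.6 kHz mod fs = 0.8 kHz.
0.8 kHz ≤ fs/2 = 3.4 kHz, appears at 0.8 kHz.

0.8 kHz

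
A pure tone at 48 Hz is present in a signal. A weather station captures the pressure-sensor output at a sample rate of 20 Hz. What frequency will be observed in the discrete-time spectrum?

8 Hz

48 Hz mod fs = 8 Hz.
8 Hz ≤ fs/2 = 10 Hz, appears at 8 Hz.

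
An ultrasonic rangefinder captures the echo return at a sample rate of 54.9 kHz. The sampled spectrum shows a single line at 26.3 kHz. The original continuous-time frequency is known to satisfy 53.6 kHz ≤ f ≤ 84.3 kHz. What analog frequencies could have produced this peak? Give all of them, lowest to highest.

Frequencies that alias to 26.3 kHz are k·fs ± 26.3 kHz for integer k ≥ 0.
k=0: 26.3 kHz.
k=1: 28.6 kHz, 81.2 kHz.
k=2: 83.5 kHz, 136.1 kHz.
k=3: 138.4 kHz, 191 kHz.
Within [53.6 kHz, 84.3 kHz]: 81.2 kHz, 83.5 kHz.

81.2 kHz, 83.5 kHz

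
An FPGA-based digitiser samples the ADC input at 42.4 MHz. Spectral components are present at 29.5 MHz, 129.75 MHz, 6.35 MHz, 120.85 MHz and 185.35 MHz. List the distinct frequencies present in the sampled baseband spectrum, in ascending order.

fs/2 = 21.2 MHz.
29.5 MHz > fs/2 = 21.2 MHz, folds to fs − 29.5 MHz = 12.9 MHz.
129.75 MHz mod fs = 2.55 MHz.
2.55 MHz ≤ fs/2 = 21.2 MHz, appears at 2.55 MHz.
6.35 MHz ≤ fs/2 = 21.2 MHz, passes unchanged.
120.85 MHz mod fs = 36.05 MHz.
36.05 MHz > fs/2 = 21.2 MHz, folds to fs − 36.05 MHz = 6.35 MHz.
185.35 MHz mod fs = 15.75 MHz.
15.75 MHz ≤ fs/2 = 21.2 MHz, appears at 15.75 MHz.
Distinct values: {2.55 MHz, 6.35 MHz, 12.9 MHz, 15.75 MHz}.

2.55 MHz, 6.35 MHz, 12.9 MHz, 15.75 MHz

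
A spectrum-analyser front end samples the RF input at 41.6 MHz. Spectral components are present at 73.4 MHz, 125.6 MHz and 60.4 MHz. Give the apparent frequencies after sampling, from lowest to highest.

fs/2 = 20.8 MHz.
73.4 MHz mod fs = 31.8 MHz.
31.8 MHz > fs/2 = 20.8 MHz, folds to fs − 31.8 MHz = 9.8 MHz.
125.6 MHz mod fs = 0.8 MHz.
0.8 MHz ≤ fs/2 = 20.8 MHz, appears at 0.8 MHz.
60.4 MHz mod fs = 18.8 MHz.
18.8 MHz ≤ fs/2 = 20.8 MHz, appears at 18.8 MHz.
Distinct values: {0.8 MHz, 9.8 MHz, 18.8 MHz}.

0.8 MHz, 9.8 MHz, 18.8 MHz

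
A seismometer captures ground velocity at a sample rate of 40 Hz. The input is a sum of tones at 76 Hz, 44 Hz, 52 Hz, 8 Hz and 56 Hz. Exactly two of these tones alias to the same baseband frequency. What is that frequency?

4 Hz

fs/2 = 20 Hz.
76 Hz mod fs = 36 Hz.
36 Hz > fs/2 = 20 Hz, folds to fs − 36 Hz = 4 Hz.
44 Hz mod fs = 4 Hz.
4 Hz ≤ fs/2 = 20 Hz, appears at 4 Hz.
52 Hz mod fs = 12 Hz.
12 Hz ≤ fs/2 = 20 Hz, appears at 12 Hz.
8 Hz ≤ fs/2 = 20 Hz, passes unchanged.
56 Hz mod fs = 16 Hz.
16 Hz ≤ fs/2 = 20 Hz, appears at 16 Hz.
44 Hz and 76 Hz both map to 4 Hz.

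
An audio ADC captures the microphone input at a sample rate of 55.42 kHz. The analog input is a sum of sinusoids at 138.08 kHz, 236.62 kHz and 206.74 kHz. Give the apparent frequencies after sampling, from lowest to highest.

14.94 kHz, 27.24 kHz

fs/2 = 27.71 kHz.
138.08 kHz mod fs = 27.24 kHz.
27.24 kHz ≤ fs/2 = 27.71 kHz, appears at 27.24 kHz.
236.62 kHz mod fs = 14.94 kHz.
14.94 kHz ≤ fs/2 = 27.71 kHz, appears at 14.94 kHz.
206.74 kHz mod fs = 40.48 kHz.
40.48 kHz > fs/2 = 27.71 kHz, folds to fs − 40.48 kHz = 14.94 kHz.
Distinct values: {14.94 kHz, 27.24 kHz}.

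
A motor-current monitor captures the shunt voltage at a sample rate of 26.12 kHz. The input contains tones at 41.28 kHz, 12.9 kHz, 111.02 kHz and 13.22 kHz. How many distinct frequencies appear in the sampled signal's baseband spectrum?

fs/2 = 13.06 kHz.
41.28 kHz mod fs = 15.16 kHz.
15.16 kHz > fs/2 = 13.06 kHz, folds to fs − 15.16 kHz = 10.96 kHz.
12.9 kHz ≤ fs/2 = 13.06 kHz, passes unchanged.
111.02 kHz mod fs = 6.54 kHz.
6.54 kHz ≤ fs/2 = 13.06 kHz, appears at 6.54 kHz.
13.22 kHz > fs/2 = 13.06 kHz, folds to fs − 13.22 kHz = 12.9 kHz.
Distinct values: {6.54 kHz, 10.96 kHz, 12.9 kHz} → 3.

3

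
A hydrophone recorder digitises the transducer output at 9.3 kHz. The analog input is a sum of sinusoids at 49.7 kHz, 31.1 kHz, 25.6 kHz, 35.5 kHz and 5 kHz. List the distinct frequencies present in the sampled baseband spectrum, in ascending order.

fs/2 = 4.65 kHz.
49.7 kHz mod fs = 3.2 kHz.
3.2 kHz ≤ fs/2 = 4.65 kHz, appears at 3.2 kHz.
31.1 kHz mod fs = 3.2 kHz.
3.2 kHz ≤ fs/2 = 4.65 kHz, appears at 3.2 kHz.
25.6 kHz mod fs = 7 kHz.
7 kHz > fs/2 = 4.65 kHz, folds to fs − 7 kHz = 2.3 kHz.
35.5 kHz mod fs = 7.6 kHz.
7.6 kHz > fs/2 = 4.65 kHz, folds to fs − 7.6 kHz = 1.7 kHz.
5 kHz > fs/2 = 4.65 kHz, folds to fs − 5 kHz = 4.3 kHz.
Distinct values: {1.7 kHz, 2.3 kHz, 3.2 kHz, 4.3 kHz}.

1.7 kHz, 2.3 kHz, 3.2 kHz, 4.3 kHz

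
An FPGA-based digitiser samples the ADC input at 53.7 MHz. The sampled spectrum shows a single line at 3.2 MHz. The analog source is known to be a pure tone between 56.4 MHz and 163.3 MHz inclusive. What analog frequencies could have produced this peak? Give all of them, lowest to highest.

Frequencies that alias to 3.2 MHz are k·fs ± 3.2 MHz for integer k ≥ 0.
k=0: 3.2 MHz.
k=1: 50.5 MHz, 56.9 MHz.
k=2: 104.2 MHz, 110.6 MHz.
k=3: 157.9 MHz, 164.3 MHz.
k=4: 211.6 MHz, 218 MHz.
Within [56.4 MHz, 163.3 MHz]: 56.9 MHz, 104.2 MHz, 110.6 MHz, 157.9 MHz.

56.9 MHz, 104.2 MHz, 110.6 MHz, 157.9 MHz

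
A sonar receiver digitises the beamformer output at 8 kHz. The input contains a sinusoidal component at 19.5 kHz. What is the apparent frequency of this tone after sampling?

3.5 kHz

19.5 kHz mod fs = 3.5 kHz.
3.5 kHz ≤ fs/2 = 4 kHz, appears at 3.5 kHz.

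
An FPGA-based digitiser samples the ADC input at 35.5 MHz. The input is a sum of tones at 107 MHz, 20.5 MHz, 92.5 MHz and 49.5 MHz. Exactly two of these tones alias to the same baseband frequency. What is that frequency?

14 MHz

fs/2 = 17.75 MHz.
107 MHz mod fs = 0.5 MHz.
0.5 MHz ≤ fs/2 = 17.75 MHz, appears at 0.5 MHz.
20.5 MHz > fs/2 = 17.75 MHz, folds to fs − 20.5 MHz = 15 MHz.
92.5 MHz mod fs = 21.5 MHz.
21.5 MHz > fs/2 = 17.75 MHz, folds to fs − 21.5 MHz = 14 MHz.
49.5 MHz mod fs = 14 MHz.
14 MHz ≤ fs/2 = 17.75 MHz, appears at 14 MHz.
49.5 MHz and 92.5 MHz both map to 14 MHz.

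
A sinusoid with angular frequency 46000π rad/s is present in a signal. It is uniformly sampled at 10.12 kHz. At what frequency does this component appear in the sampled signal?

2.76 kHz

ω = 46000π rad/s → f = ω/(2π) = 23000 Hz = 23 kHz.
23 kHz mod fs = 2.76 kHz.
2.76 kHz ≤ fs/2 = 5.06 kHz, appears at 2.76 kHz.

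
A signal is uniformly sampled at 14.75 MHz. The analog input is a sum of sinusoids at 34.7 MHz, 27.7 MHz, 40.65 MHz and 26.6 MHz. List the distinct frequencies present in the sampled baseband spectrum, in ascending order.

fs/2 = 7.375 MHz.
34.7 MHz mod fs = 5.2 MHz.
5.2 MHz ≤ fs/2 = 7.375 MHz, appears at 5.2 MHz.
27.7 MHz mod fs = 12.95 MHz.
12.95 MHz > fs/2 = 7.375 MHz, folds to fs − 12.95 MHz = 1.8 MHz.
40.65 MHz mod fs = 11.15 MHz.
11.15 MHz > fs/2 = 7.375 MHz, folds to fs − 11.15 MHz = 3.6 MHz.
26.6 MHz mod fs = 11.85 MHz.
11.85 MHz > fs/2 = 7.375 MHz, folds to fs − 11.85 MHz = 2.9 MHz.
Distinct values: {1.8 MHz, 2.9 MHz, 3.6 MHz, 5.2 MHz}.

1.8 MHz, 2.9 MHz, 3.6 MHz, 5.2 MHz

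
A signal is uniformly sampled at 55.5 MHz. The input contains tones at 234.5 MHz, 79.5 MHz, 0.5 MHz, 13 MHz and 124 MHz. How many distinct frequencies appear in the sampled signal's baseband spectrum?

fs/2 = 27.75 MHz.
234.5 MHz mod fs = 12.5 MHz.
12.5 MHz ≤ fs/2 = 27.75 MHz, appears at 12.5 MHz.
79.5 MHz mod fs = 24 MHz.
24 MHz ≤ fs/2 = 27.75 MHz, appears at 24 MHz.
0.5 MHz ≤ fs/2 = 27.75 MHz, passes unchanged.
13 MHz ≤ fs/2 = 27.75 MHz, passes unchanged.
124 MHz mod fs = 13 MHz.
13 MHz ≤ fs/2 = 27.75 MHz, appears at 13 MHz.
Distinct values: {0.5 MHz, 12.5 MHz, 13 MHz, 24 MHz} → 4.

4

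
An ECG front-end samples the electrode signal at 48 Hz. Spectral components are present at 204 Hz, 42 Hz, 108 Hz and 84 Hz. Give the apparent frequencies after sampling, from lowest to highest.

fs/2 = 24 Hz.
204 Hz mod fs = 12 Hz.
12 Hz ≤ fs/2 = 24 Hz, appears at 12 Hz.
42 Hz > fs/2 = 24 Hz, folds to fs − 42 Hz = 6 Hz.
108 Hz mod fs = 12 Hz.
12 Hz ≤ fs/2 = 24 Hz, appears at 12 Hz.
84 Hz mod fs = 36 Hz.
36 Hz > fs/2 = 24 Hz, folds to fs − 36 Hz = 12 Hz.
Distinct values: {6 Hz, 12 Hz}.

6 Hz, 12 Hz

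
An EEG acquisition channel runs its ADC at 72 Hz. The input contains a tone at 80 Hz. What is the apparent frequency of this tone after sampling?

80 Hz mod fs = 8 Hz.
8 Hz ≤ fs/2 = 36 Hz, appears at 8 Hz.

8 Hz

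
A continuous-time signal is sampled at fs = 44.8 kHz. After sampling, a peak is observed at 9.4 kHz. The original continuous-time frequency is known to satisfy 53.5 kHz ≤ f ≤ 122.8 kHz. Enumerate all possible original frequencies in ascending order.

54.2 kHz, 80.2 kHz, 99 kHz

Frequencies that alias to 9.4 kHz are k·fs ± 9.4 kHz for integer k ≥ 0.
k=0: 9.4 kHz.
k=1: 35.4 kHz, 54.2 kHz.
k=2: 80.2 kHz, 99 kHz.
k=3: 125 kHz, 143.8 kHz.
Within [53.5 kHz, 122.8 kHz]: 54.2 kHz, 80.2 kHz, 99 kHz.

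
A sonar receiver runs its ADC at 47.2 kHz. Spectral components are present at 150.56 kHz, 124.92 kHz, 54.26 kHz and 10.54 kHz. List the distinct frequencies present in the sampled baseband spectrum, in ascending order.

fs/2 = 23.6 kHz.
150.56 kHz mod fs = 8.96 kHz.
8.96 kHz ≤ fs/2 = 23.6 kHz, appears at 8.96 kHz.
124.92 kHz mod fs = 30.52 kHz.
30.52 kHz > fs/2 = 23.6 kHz, folds to fs − 30.52 kHz = 16.68 kHz.
54.26 kHz mod fs = 7.06 kHz.
7.06 kHz ≤ fs/2 = 23.6 kHz, appears at 7.06 kHz.
10.54 kHz ≤ fs/2 = 23.6 kHz, passes unchanged.
Distinct values: {7.06 kHz, 8.96 kHz, 10.54 kHz, 16.68 kHz}.

7.06 kHz, 8.96 kHz, 10.54 kHz, 16.68 kHz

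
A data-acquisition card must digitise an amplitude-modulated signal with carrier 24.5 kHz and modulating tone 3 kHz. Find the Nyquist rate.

55 kHz

AM sidebands sit at fc ± fm = 21.5 kHz and 27.5 kHz.
Highest-frequency component: 27.5 kHz.
Nyquist rate = 2 × 27.5 kHz = 55 kHz.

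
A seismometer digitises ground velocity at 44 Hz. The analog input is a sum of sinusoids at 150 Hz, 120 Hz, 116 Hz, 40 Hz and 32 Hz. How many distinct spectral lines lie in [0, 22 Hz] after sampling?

4

fs/2 = 22 Hz.
150 Hz mod fs = 18 Hz.
18 Hz ≤ fs/2 = 22 Hz, appears at 18 Hz.
120 Hz mod fs = 32 Hz.
32 Hz > fs/2 = 22 Hz, folds to fs − 32 Hz = 12 Hz.
116 Hz mod fs = 28 Hz.
28 Hz > fs/2 = 22 Hz, folds to fs − 28 Hz = 16 Hz.
40 Hz > fs/2 = 22 Hz, folds to fs − 40 Hz = 4 Hz.
32 Hz > fs/2 = 22 Hz, folds to fs − 32 Hz = 12 Hz.
Distinct values: {4 Hz, 12 Hz, 16 Hz, 18 Hz} → 4.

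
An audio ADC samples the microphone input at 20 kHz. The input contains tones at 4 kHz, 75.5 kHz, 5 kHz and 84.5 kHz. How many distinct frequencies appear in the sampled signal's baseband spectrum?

3

fs/2 = 10 kHz.
4 kHz ≤ fs/2 = 10 kHz, passes unchanged.
75.5 kHz mod fs = 15.5 kHz.
15.5 kHz > fs/2 = 10 kHz, folds to fs − 15.5 kHz = 4.5 kHz.
5 kHz ≤ fs/2 = 10 kHz, passes unchanged.
84.5 kHz mod fs = 4.5 kHz.
4.5 kHz ≤ fs/2 = 10 kHz, appears at 4.5 kHz.
Distinct values: {4 kHz, 4.5 kHz, 5 kHz} → 3.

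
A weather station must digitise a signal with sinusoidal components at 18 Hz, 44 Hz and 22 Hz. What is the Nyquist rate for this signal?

Highest-frequency component: 44 Hz.
Nyquist rate = 2 × 44 Hz = 88 Hz.

88 Hz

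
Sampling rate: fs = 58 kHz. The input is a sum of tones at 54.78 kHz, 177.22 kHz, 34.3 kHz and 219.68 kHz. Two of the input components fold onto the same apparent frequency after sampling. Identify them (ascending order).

54.78 kHz, 177.22 kHz

fs/2 = 29 kHz.
54.78 kHz > fs/2 = 29 kHz, folds to fs − 54.78 kHz = 3.22 kHz.
177.22 kHz mod fs = 3.22 kHz.
3.22 kHz ≤ fs/2 = 29 kHz, appears at 3.22 kHz.
34.3 kHz > fs/2 = 29 kHz, folds to fs − 34.3 kHz = 23.7 kHz.
219.68 kHz mod fs = 45.68 kHz.
45.68 kHz > fs/2 = 29 kHz, folds to fs − 45.68 kHz = 12.32 kHz.
54.78 kHz and 177.22 kHz both map to 3.22 kHz.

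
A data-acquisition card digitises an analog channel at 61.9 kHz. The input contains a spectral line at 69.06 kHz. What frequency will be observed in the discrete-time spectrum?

7.16 kHz

69.06 kHz mod fs = 7.16 kHz.
7.16 kHz ≤ fs/2 = 30.95 kHz, appears at 7.16 kHz.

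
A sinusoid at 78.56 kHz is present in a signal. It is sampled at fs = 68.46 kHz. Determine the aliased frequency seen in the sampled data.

78.56 kHz mod fs = 10.1 kHz.
10.1 kHz ≤ fs/2 = 34.23 kHz, appears at 10.1 kHz.

10.1 kHz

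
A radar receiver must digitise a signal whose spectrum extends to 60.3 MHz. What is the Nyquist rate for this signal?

Nyquist rate = 2 × 60.3 MHz = 120.6 MHz.

120.6 MHz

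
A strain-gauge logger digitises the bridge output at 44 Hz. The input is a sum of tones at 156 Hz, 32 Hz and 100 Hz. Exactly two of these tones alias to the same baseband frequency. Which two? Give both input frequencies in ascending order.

fs/2 = 22 Hz.
156 Hz mod fs = 24 Hz.
24 Hz > fs/2 = 22 Hz, folds to fs − 24 Hz = 20 Hz.
32 Hz > fs/2 = 22 Hz, folds to fs − 32 Hz = 12 Hz.
100 Hz mod fs = 12 Hz.
12 Hz ≤ fs/2 = 22 Hz, appears at 12 Hz.
32 Hz and 100 Hz both map to 12 Hz.

32 Hz, 100 Hz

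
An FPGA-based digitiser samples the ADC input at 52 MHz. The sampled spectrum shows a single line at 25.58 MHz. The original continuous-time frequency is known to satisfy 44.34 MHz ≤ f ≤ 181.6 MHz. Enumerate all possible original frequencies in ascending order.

Frequencies that alias to 25.58 MHz are k·fs ± 25.58 MHz for integer k ≥ 0.
k=0: 25.58 MHz.
k=1: 26.42 MHz, 77.58 MHz.
k=2: 78.42 MHz, 129.58 MHz.
k=3: 130.42 MHz, 181.58 MHz.
k=4: 182.42 MHz, 233.58 MHz.
Within [44.34 MHz, 181.6 MHz]: 77.58 MHz, 78.42 MHz, 129.58 MHz, 130.42 MHz, 181.58 MHz.

77.58 MHz, 78.42 MHz, 129.58 MHz, 130.42 MHz, 181.58 MHz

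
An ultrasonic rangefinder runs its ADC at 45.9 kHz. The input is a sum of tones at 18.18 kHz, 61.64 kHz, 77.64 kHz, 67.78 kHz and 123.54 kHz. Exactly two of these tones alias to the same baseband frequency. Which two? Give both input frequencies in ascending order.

fs/2 = 22.95 kHz.
18.18 kHz ≤ fs/2 = 22.95 kHz, passes unchanged.
61.64 kHz mod fs = 15.74 kHz.
15.74 kHz ≤ fs/2 = 22.95 kHz, appears at 15.74 kHz.
77.64 kHz mod fs = 31.74 kHz.
31.74 kHz > fs/2 = 22.95 kHz, folds to fs − 31.74 kHz = 14.16 kHz.
67.78 kHz mod fs = 21.88 kHz.
21.88 kHz ≤ fs/2 = 22.95 kHz, appears at 21.88 kHz.
123.54 kHz mod fs = 31.74 kHz.
31.74 kHz > fs/2 = 22.95 kHz, folds to fs − 31.74 kHz = 14.16 kHz.
77.64 kHz and 123.54 kHz both map to 14.16 kHz.

77.64 kHz, 123.54 kHz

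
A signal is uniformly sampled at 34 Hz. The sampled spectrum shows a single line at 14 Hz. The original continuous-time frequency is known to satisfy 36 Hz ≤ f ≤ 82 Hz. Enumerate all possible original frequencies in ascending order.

48 Hz, 54 Hz, 82 Hz

Frequencies that alias to 14 Hz are k·fs ± 14 Hz for integer k ≥ 0.
k=0: 14 Hz.
k=1: 20 Hz, 48 Hz.
k=2: 54 Hz, 82 Hz.
k=3: 88 Hz, 116 Hz.
Within [36 Hz, 82 Hz]: 48 Hz, 54 Hz, 82 Hz.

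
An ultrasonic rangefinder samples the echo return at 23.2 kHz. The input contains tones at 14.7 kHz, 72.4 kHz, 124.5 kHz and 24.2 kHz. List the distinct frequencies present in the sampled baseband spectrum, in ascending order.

fs/2 = 11.6 kHz.
14.7 kHz > fs/2 = 11.6 kHz, folds to fs − 14.7 kHz = 8.5 kHz.
72.4 kHz mod fs = 2.8 kHz.
2.8 kHz ≤ fs/2 = 11.6 kHz, appears at 2.8 kHz.
124.5 kHz mod fs = 8.5 kHz.
8.5 kHz ≤ fs/2 = 11.6 kHz, appears at 8.5 kHz.
24.2 kHz mod fs = 1 kHz.
1 kHz ≤ fs/2 = 11.6 kHz, appears at 1 kHz.
Distinct values: {1 kHz, 2.8 kHz, 8.5 kHz}.

1 kHz, 2.8 kHz, 8.5 kHz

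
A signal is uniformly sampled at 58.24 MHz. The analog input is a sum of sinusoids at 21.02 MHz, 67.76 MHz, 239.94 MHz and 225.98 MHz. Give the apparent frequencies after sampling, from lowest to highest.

6.98 MHz, 9.52 MHz, 21.02 MHz

fs/2 = 29.12 MHz.
21.02 MHz ≤ fs/2 = 29.12 MHz, passes unchanged.
67.76 MHz mod fs = 9.52 MHz.
9.52 MHz ≤ fs/2 = 29.12 MHz, appears at 9.52 MHz.
239.94 MHz mod fs = 6.98 MHz.
6.98 MHz ≤ fs/2 = 29.12 MHz, appears at 6.98 MHz.
225.98 MHz mod fs = 51.26 MHz.
51.26 MHz > fs/2 = 29.12 MHz, folds to fs − 51.26 MHz = 6.98 MHz.
Distinct values: {6.98 MHz, 9.52 MHz, 21.02 MHz}.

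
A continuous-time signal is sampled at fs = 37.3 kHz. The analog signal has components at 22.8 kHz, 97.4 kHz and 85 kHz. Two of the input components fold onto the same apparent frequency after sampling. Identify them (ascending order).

22.8 kHz, 97.4 kHz

fs/2 = 18.65 kHz.
22.8 kHz > fs/2 = 18.65 kHz, folds to fs − 22.8 kHz = 14.5 kHz.
97.4 kHz mod fs = 22.8 kHz.
22.8 kHz > fs/2 = 18.65 kHz, folds to fs − 22.8 kHz = 14.5 kHz.
85 kHz mod fs = 10.4 kHz.
10.4 kHz ≤ fs/2 = 18.65 kHz, appears at 10.4 kHz.
22.8 kHz and 97.4 kHz both map to 14.5 kHz.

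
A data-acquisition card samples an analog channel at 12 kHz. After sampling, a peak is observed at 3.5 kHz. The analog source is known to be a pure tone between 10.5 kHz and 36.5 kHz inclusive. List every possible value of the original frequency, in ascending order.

Frequencies that alias to 3.5 kHz are k·fs ± 3.5 kHz for integer k ≥ 0.
k=0: 3.5 kHz.
k=1: 8.5 kHz, 15.5 kHz.
k=2: 20.5 kHz, 27.5 kHz.
k=3: 32.5 kHz, 39.5 kHz.
k=4: 44.5 kHz, 51.5 kHz.
Within [10.5 kHz, 36.5 kHz]: 15.5 kHz, 20.5 kHz, 27.5 kHz, 32.5 kHz.

15.5 kHz, 20.5 kHz, 27.5 kHz, 32.5 kHz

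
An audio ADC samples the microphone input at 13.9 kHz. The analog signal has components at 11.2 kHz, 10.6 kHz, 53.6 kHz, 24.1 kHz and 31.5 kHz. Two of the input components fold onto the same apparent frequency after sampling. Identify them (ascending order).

24.1 kHz, 31.5 kHz

fs/2 = 6.95 kHz.
11.2 kHz > fs/2 = 6.95 kHz, folds to fs − 11.2 kHz = 2.7 kHz.
10.6 kHz > fs/2 = 6.95 kHz, folds to fs − 10.6 kHz = 3.3 kHz.
53.6 kHz mod fs = 11.9 kHz.
11.9 kHz > fs/2 = 6.95 kHz, folds to fs − 11.9 kHz = 2 kHz.
24.1 kHz mod fs = 10.2 kHz.
10.2 kHz > fs/2 = 6.95 kHz, folds to fs − 10.2 kHz = 3.7 kHz.
31.5 kHz mod fs = 3.7 kHz.
3.7 kHz ≤ fs/2 = 6.95 kHz, appears at 3.7 kHz.
24.1 kHz and 31.5 kHz both map to 3.7 kHz.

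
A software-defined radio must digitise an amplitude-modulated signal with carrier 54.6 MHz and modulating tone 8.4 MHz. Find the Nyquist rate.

126 MHz

AM sidebands sit at fc ± fm = 46.2 MHz and 63 MHz.
Highest-frequency component: 63 MHz.
Nyquist rate = 2 × 63 MHz = 126 MHz.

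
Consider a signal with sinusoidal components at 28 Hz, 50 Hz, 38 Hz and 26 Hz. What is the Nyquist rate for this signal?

100 Hz

Highest-frequency component: 50 Hz.
Nyquist rate = 2 × 50 Hz = 100 Hz.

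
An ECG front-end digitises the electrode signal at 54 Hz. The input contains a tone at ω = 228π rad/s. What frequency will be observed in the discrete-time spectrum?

ω = 228π rad/s → f = ω/(2π) = 114 Hz.
114 Hz mod fs = 6 Hz.
6 Hz ≤ fs/2 = 27 Hz, appears at 6 Hz.

6 Hz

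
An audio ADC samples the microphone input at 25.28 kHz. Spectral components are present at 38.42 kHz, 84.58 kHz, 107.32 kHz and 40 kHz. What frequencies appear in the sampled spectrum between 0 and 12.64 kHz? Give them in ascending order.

6.2 kHz, 8.74 kHz, 10.56 kHz, 12.14 kHz

fs/2 = 12.64 kHz.
38.42 kHz mod fs = 13.14 kHz.
13.14 kHz > fs/2 = 12.64 kHz, folds to fs − 13.14 kHz = 12.14 kHz.
84.58 kHz mod fs = 8.74 kHz.
8.74 kHz ≤ fs/2 = 12.64 kHz, appears at 8.74 kHz.
107.32 kHz mod fs = 6.2 kHz.
6.2 kHz ≤ fs/2 = 12.64 kHz, appears at 6.2 kHz.
40 kHz mod fs = 14.72 kHz.
14.72 kHz > fs/2 = 12.64 kHz, folds to fs − 14.72 kHz = 10.56 kHz.
Distinct values: {6.2 kHz, 8.74 kHz, 10.56 kHz, 12.14 kHz}.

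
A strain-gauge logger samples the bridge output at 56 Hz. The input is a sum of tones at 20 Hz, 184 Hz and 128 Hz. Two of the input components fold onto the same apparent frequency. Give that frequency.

fs/2 = 28 Hz.
20 Hz ≤ fs/2 = 28 Hz, passes unchanged.
184 Hz mod fs = 16 Hz.
16 Hz ≤ fs/2 = 28 Hz, appears at 16 Hz.
128 Hz mod fs = 16 Hz.
16 Hz ≤ fs/2 = 28 Hz, appears at 16 Hz.
128 Hz and 184 Hz both map to 16 Hz.

16 Hz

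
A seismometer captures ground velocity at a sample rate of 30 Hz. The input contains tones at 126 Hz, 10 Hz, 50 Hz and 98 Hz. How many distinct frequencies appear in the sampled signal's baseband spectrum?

3

fs/2 = 15 Hz.
126 Hz mod fs = 6 Hz.
6 Hz ≤ fs/2 = 15 Hz, appears at 6 Hz.
10 Hz ≤ fs/2 = 15 Hz, passes unchanged.
50 Hz mod fs = 20 Hz.
20 Hz > fs/2 = 15 Hz, folds to fs − 20 Hz = 10 Hz.
98 Hz mod fs = 8 Hz.
8 Hz ≤ fs/2 = 15 Hz, appears at 8 Hz.
Distinct values: {6 Hz, 8 Hz, 10 Hz} → 3.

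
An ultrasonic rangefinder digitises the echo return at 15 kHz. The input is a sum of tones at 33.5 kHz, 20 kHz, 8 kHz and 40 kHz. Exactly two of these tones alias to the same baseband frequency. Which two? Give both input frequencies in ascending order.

fs/2 = 7.5 kHz.
33.5 kHz mod fs = 3.5 kHz.
3.5 kHz ≤ fs/2 = 7.5 kHz, appears at 3.5 kHz.
20 kHz mod fs = 5 kHz.
5 kHz ≤ fs/2 = 7.5 kHz, appears at 5 kHz.
8 kHz > fs/2 = 7.5 kHz, folds to fs − 8 kHz = 7 kHz.
40 kHz mod fs = 10 kHz.
10 kHz > fs/2 = 7.5 kHz, folds to fs − 10 kHz = 5 kHz.
20 kHz and 40 kHz both map to 5 kHz.

20 kHz, 40 kHz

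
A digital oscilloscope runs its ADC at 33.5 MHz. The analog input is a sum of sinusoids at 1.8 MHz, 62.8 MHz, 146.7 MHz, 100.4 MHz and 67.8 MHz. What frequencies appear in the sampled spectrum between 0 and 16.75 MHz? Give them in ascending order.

fs/2 = 16.75 MHz.
1.8 MHz ≤ fs/2 = 16.75 MHz, passes unchanged.
62.8 MHz mod fs = 29.3 MHz.
29.3 MHz > fs/2 = 16.75 MHz, folds to fs − 29.3 MHz = 4.2 MHz.
146.7 MHz mod fs = 12.7 MHz.
12.7 MHz ≤ fs/2 = 16.75 MHz, appears at 12.7 MHz.
100.4 MHz mod fs = 33.4 MHz.
33.4 MHz > fs/2 = 16.75 MHz, folds to fs − 33.4 MHz = 0.1 MHz.
67.8 MHz mod fs = 0.8 MHz.
0.8 MHz ≤ fs/2 = 16.75 MHz, appears at 0.8 MHz.
Distinct values: {0.1 MHz, 0.8 MHz, 1.8 MHz, 4.2 MHz, 12.7 MHz}.

0.1 MHz, 0.8 MHz, 1.8 MHz, 4.2 MHz, 12.7 MHz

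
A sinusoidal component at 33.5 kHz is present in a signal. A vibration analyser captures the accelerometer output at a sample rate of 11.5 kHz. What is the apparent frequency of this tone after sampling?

33.5 kHz mod fs = 10.5 kHz.
10.5 kHz > fs/2 = 5.75 kHz, folds to fs − 10.5 kHz = 1 kHz.

1 kHz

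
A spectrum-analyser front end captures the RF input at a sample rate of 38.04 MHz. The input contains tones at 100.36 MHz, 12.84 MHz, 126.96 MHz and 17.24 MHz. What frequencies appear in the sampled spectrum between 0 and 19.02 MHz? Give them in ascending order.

12.84 MHz, 13.76 MHz, 17.24 MHz

fs/2 = 19.02 MHz.
100.36 MHz mod fs = 24.28 MHz.
24.28 MHz > fs/2 = 19.02 MHz, folds to fs − 24.28 MHz = 13.76 MHz.
12.84 MHz ≤ fs/2 = 19.02 MHz, passes unchanged.
126.96 MHz mod fs = 12.84 MHz.
12.84 MHz ≤ fs/2 = 19.02 MHz, appears at 12.84 MHz.
17.24 MHz ≤ fs/2 = 19.02 MHz, passes unchanged.
Distinct values: {12.84 MHz, 13.76 MHz, 17.24 MHz}.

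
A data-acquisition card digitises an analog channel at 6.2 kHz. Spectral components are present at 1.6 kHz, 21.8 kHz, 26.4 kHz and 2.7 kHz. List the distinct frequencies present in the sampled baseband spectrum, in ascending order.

fs/2 = 3.1 kHz.
1.6 kHz ≤ fs/2 = 3.1 kHz, passes unchanged.
21.8 kHz mod fs = 3.2 kHz.
3.2 kHz > fs/2 = 3.1 kHz, folds to fs − 3.2 kHz = 3 kHz.
26.4 kHz mod fs = 1.6 kHz.
1.6 kHz ≤ fs/2 = 3.1 kHz, appears at 1.6 kHz.
2.7 kHz ≤ fs/2 = 3.1 kHz, passes unchanged.
Distinct values: {1.6 kHz, 2.7 kHz, 3 kHz}.

1.6 kHz, 2.7 kHz, 3 kHz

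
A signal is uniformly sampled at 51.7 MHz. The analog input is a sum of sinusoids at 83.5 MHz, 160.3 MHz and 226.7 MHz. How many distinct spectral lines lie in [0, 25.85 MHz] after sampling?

fs/2 = 25.85 MHz.
83.5 MHz mod fs = 31.8 MHz.
31.8 MHz > fs/2 = 25.85 MHz, folds to fs − 31.8 MHz = 19.9 MHz.
160.3 MHz mod fs = 5.2 MHz.
5.2 MHz ≤ fs/2 = 25.85 MHz, appears at 5.2 MHz.
226.7 MHz mod fs = 19.9 MHz.
19.9 MHz ≤ fs/2 = 25.85 MHz, appears at 19.9 MHz.
Distinct values: {5.2 MHz, 19.9 MHz} → 2.

2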